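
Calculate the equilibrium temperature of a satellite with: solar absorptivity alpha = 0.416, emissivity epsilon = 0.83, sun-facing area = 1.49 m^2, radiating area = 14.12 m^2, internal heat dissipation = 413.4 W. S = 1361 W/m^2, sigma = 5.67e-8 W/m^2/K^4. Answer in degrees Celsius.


Numerator = alpha*S*A_sun + Q_int = 0.416*1361*1.49 + 413.4 = 1257.0022 W
Denominator = eps*sigma*A_rad = 0.83*5.67e-8*14.12 = 6.6450132e-07 W/K^4
T^4 = 1.8916475e+09 K^4
T = 208.5499 K = -64.6001 C

-64.6001 degrees Celsius


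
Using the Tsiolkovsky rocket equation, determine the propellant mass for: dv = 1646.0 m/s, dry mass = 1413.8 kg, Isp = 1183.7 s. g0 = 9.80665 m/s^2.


ve = Isp * g0 = 1183.7 * 9.80665 = 11608.131605 m/s
mass ratio = exp(dv/ve) = exp(1646.0/11608.131605) = 1.15234287
m_prop = m_dry * (mr - 1) = 1413.8 * (1.15234287 - 1)
m_prop = 215.3824 kg

215.3824 kg


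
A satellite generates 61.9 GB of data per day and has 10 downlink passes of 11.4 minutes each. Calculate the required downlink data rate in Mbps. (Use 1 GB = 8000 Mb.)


total contact time = 10 * 11.4 * 60 = 6840.0000 s
data = 61.9 GB = 495200.0000 Mb
rate = 495200.0000 / 6840.0000 = 72.3977 Mbps

72.3977 Mbps


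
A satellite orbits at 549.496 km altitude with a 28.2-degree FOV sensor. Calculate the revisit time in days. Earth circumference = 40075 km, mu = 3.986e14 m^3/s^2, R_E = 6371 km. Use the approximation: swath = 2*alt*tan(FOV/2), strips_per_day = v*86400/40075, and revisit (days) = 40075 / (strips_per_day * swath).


swath = 2*549.496*tan(0.2460914) = 276.0477 km
v = sqrt(mu/r) = 7589.2706 m/s = 7.5893 km/s
strips/day = v*86400/40075 = 7.5893*86400/40075 = 16.3621
coverage/day = strips * swath = 16.3621 * 276.0477 = 4516.7328 km
revisit = 40075 / 4516.7328 = 8.8726 days

8.8726 days


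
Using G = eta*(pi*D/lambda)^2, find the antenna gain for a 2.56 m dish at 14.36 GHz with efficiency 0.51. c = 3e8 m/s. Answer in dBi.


lambda = c/f = 3e8 / 1.436e+10 = 0.02089136 m
G = eta*(pi*D/lambda)^2 = 0.51*(pi*2.56/0.02089136)^2
G = 75581.6246 (linear)
G = 10*log10(75581.6246) = 48.7842 dBi

48.7842 dBi


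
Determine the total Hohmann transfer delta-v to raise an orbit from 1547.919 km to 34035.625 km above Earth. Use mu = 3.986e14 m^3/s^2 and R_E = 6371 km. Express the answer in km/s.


r1 = 7918.9190 km = 7.918919e+06 m
r2 = 40406.6250 km = 4.0406625e+07 m
dv1 = sqrt(mu/r1)*(sqrt(2*r2/(r1+r2)) - 1) = 2079.9039 m/s
dv2 = sqrt(mu/r2)*(1 - sqrt(2*r1/(r1+r2))) = 1342.7643 m/s
total dv = |dv1| + |dv2| = 2079.9039 + 1342.7643 = 3422.6682 m/s = 3.4227 km/s

3.4227 km/s


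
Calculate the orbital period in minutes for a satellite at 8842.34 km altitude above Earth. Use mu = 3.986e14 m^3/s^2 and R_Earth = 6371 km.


r = 15213.3400 km = 1.521334e+07 m
T = 2*pi*sqrt(r^3/mu) = 2*pi*sqrt(3.5210623e+21 / 3.986e14)
T = 18674.4611 s = 311.2410 min

311.2410 minutes


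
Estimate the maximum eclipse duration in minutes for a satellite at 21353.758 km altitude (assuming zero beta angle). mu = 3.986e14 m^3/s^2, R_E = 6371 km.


r = 27724.7580 km
T = 765.7052 min
Eclipse fraction = arcsin(R_E/r)/pi = arcsin(6371.0000/27724.7580)/pi
= arcsin(0.2297946)/pi = 0.07380544
Eclipse duration = 0.07380544 * 765.7052 = 56.5132 min

56.5132 minutes


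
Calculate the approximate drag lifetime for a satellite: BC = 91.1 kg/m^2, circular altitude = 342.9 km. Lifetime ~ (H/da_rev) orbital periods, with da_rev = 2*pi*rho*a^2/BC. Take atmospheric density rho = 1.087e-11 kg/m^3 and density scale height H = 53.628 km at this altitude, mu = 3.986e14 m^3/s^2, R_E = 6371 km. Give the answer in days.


a = R_E + alt = 6713.9000 km = 6.7139e+06 m
da_rev = 2*pi*rho*a^2/BC = 2*pi*1.087e-11*(6.7139e+06)^2/91.1 = 33.794091 m per revolution
N = H/da_rev = 53628.0000 m / 33.794091 m = 1586.9046 revolutions
P = 2*pi*sqrt(a^3/mu) = 5474.8664 s
lifetime = N*P = 1586.9046 * 5474.8664 = 8.6880908e+06 s = 100.5566 days

100.5566 days


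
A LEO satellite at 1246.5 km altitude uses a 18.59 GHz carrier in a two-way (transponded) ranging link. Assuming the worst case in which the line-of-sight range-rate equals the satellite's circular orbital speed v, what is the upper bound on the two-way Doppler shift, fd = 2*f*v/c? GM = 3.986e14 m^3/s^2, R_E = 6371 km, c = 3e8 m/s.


r = 7.6175e+06 m
v = sqrt(mu/r) = 7233.7320 m/s (worst-case radial velocity)
f = 18.59 GHz = 1.859e+10 Hz
fd = 2*f*v/c = 2*1.859e+10*7233.7320/3.0e+08
fd = 896500.5213 Hz

896500.5213 Hz


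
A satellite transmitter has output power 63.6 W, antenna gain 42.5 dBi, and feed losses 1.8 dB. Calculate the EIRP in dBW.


Pt = 63.6 W = 18.0346 dBW
EIRP = Pt_dBW + Gt - losses = 18.0346 + 42.5 - 1.8 = 58.7346 dBW

58.7346 dBW


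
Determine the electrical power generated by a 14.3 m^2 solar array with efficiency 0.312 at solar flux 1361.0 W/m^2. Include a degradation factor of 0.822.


P = area * eta * S * degradation
P = 14.3 * 0.312 * 1361.0 * 0.822
P = 4991.3793 W

4991.3793 W


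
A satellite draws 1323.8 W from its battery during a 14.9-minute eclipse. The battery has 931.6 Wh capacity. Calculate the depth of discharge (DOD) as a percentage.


E_used = P * t / 60 = 1323.8 * 14.9 / 60 = 328.7437 Wh
DOD = E_used / E_total * 100 = 328.7437 / 931.6 * 100
DOD = 35.2881 %

35.2881 %


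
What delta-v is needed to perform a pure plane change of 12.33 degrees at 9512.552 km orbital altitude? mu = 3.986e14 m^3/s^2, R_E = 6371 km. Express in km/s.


r = 15883.5520 km = 1.5883552e+07 m
V = sqrt(mu/r) = 5009.5052 m/s
di = 12.33 deg = 0.2151991 rad
dV = 2*V*sin(di/2) = 2*5009.5052*sin(0.1075995)
dV = 1075.9620 m/s = 1.0760 km/s

1.0760 km/s


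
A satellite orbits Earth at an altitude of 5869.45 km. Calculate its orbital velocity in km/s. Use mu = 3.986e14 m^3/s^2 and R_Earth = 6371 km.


r = R_E + alt = 6371.0 + 5869.45 = 12240.4500 km = 1.224045e+07 m
v = sqrt(mu/r) = sqrt(3.986e14 / 1.224045e+07) = 5706.5018 m/s = 5.7065 km/s

5.7065 km/s


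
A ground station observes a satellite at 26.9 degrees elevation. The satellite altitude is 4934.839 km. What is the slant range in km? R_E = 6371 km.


h = 4934.839 km, el = 26.9 deg
d = -R_E*sin(el) + sqrt((R_E*sin(el))^2 + 2*R_E*h + h^2)
d = -6371.0000*sin(0.4694936) + sqrt((6371.0000*0.4524347)^2 + 2*6371.0000*4934.839 + 4934.839^2)
d = 6892.0430 km

6892.0430 km


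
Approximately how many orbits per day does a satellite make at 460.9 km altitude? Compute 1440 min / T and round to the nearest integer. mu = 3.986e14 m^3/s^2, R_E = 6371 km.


r = 6.8319e+06 m
T = 2*pi*sqrt(r^3/mu) = 5619.8338 s = 93.6639 min
revs/day = 1440 / 93.6639 = 15.3741
Rounded: 15 revolutions per day

15 revolutions per day


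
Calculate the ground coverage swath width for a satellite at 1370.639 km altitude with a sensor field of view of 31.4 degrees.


FOV = 31.4 deg = 0.5480334 rad
swath = 2 * alt * tan(FOV/2) = 2 * 1370.639 * tan(0.2740167)
swath = 2 * 1370.639 * 0.2810873
swath = 770.5385 km

770.5385 km


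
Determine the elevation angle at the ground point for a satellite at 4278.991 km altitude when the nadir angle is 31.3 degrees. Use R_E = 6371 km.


r = R_E + alt = 10649.9910 km
Law of sines in the satellite / Earth-center / ground-point triangle:
  sin(nadir)/R_E = sin(90 + el)/r  =>  cos(el) = (r/R_E)*sin(nadir)
cos(el) = (10649.9910 / 6371.0000) * sin(31.3 deg) = 0.8684467
el = arccos(0.8684467) = 29.7214 deg
(Earth-central angle = 90 - nadir - el = 28.9786 deg)

29.7214 degrees


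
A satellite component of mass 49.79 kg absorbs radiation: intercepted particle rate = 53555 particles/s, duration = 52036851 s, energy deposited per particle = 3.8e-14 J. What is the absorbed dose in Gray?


Total energy deposited = rate * time * E_per
  = 53555 * 52036851 * 3.8e-14 = 0.1058997 J
Dose = E_total / mass = 0.1058997 / 49.79
Dose = 0.002126927 Gy

0.0021 Gy


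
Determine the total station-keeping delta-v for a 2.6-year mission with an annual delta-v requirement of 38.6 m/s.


dV = rate * years = 38.6 * 2.6
dV = 100.3600 m/s

100.3600 m/s


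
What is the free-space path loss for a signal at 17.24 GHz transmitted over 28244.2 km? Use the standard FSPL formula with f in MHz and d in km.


f = 17.24 GHz = 17240.0000 MHz
d = 28244.2 km
FSPL = 32.44 + 20*log10(17240.0000) + 20*log10(28244.2)
FSPL = 32.44 + 84.7307 + 89.0186
FSPL = 206.1893 dB

206.1893 dB


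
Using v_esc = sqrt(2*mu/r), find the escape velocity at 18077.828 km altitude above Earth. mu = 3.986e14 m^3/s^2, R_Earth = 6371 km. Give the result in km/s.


r = 6371.0 + 18077.828 = 24448.8280 km = 2.4448828e+07 m
v_esc = sqrt(2*mu/r) = sqrt(2*3.986e14 / 2.4448828e+07)
v_esc = 5710.2434 m/s = 5.7102 km/s

5.7102 km/s


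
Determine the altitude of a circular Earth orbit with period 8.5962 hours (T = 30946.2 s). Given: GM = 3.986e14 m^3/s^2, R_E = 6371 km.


T = 30946.2 s
r = (mu*T^2/(4*pi^2))^(1/3) = (3.986e14 * 30946.2^2 / (4*pi^2))^(1/3)
r = 2.1304143e+07 m = 21304.1431 km
alt = r - R_E = 21304.1431 - 6371 = 14933.1431 km

14933.1431 km


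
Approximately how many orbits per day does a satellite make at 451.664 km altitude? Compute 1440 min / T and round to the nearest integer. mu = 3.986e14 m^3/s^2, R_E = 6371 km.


r = 6.822664e+06 m
T = 2*pi*sqrt(r^3/mu) = 5608.4415 s = 93.4740 min
revs/day = 1440 / 93.4740 = 15.4053
Rounded: 15 revolutions per day

15 revolutions per day


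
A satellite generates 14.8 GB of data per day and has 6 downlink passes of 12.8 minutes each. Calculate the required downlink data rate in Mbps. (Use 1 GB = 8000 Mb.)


total contact time = 6 * 12.8 * 60 = 4608.0000 s
data = 14.8 GB = 118400.0000 Mb
rate = 118400.0000 / 4608.0000 = 25.6944 Mbps

25.6944 Mbps


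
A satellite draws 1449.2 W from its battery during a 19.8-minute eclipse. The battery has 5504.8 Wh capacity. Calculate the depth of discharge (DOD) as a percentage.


E_used = P * t / 60 = 1449.2 * 19.8 / 60 = 478.2360 Wh
DOD = E_used / E_total * 100 = 478.2360 / 5504.8 * 100
DOD = 8.6876 %

8.6876 %


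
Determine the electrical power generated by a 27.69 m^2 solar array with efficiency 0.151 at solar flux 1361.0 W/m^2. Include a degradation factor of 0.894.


P = area * eta * S * degradation
P = 27.69 * 0.151 * 1361.0 * 0.894
P = 5087.3960 W

5087.3960 W


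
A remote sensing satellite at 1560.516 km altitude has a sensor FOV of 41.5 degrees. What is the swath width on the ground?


FOV = 41.5 deg = 0.7243116 rad
swath = 2 * alt * tan(FOV/2) = 2 * 1560.516 * tan(0.3621558)
swath = 2 * 1560.516 * 0.3788661
swath = 1182.4532 km

1182.4532 km


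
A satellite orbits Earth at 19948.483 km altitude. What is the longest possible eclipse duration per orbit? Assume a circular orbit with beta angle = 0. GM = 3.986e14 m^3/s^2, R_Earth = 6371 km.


r = 26319.4830 km
T = 708.2327 min
Eclipse fraction = arcsin(R_E/r)/pi = arcsin(6371.0000/26319.4830)/pi
= arcsin(0.242064)/pi = 0.0778244
Eclipse duration = 0.0778244 * 708.2327 = 55.1178 min

55.1178 minutes


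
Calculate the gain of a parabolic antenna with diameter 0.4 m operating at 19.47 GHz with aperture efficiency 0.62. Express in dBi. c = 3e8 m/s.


lambda = c/f = 3e8 / 1.947e+10 = 0.01540832 m
G = eta*(pi*D/lambda)^2 = 0.62*(pi*0.4/0.01540832)^2
G = 4123.8305 (linear)
G = 10*log10(4123.8305) = 36.1530 dBi

36.1530 dBi


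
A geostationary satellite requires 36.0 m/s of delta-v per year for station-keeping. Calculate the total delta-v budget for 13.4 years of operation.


dV = rate * years = 36.0 * 13.4
dV = 482.4000 m/s

482.4000 m/s


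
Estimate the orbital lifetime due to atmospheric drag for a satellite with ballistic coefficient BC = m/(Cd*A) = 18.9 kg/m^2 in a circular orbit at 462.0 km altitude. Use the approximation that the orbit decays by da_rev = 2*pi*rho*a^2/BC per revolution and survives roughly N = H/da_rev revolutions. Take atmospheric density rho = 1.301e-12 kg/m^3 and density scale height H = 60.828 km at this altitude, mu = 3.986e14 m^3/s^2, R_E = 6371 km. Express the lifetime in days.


a = R_E + alt = 6833.0000 km = 6.833e+06 m
da_rev = 2*pi*rho*a^2/BC = 2*pi*1.301e-12*(6.833e+06)^2/18.9 = 20.193807 m per revolution
N = H/da_rev = 60828.0000 m / 20.193807 m = 3012.2106 revolutions
P = 2*pi*sqrt(a^3/mu) = 5621.1911 s
lifetime = N*P = 3012.2106 * 5621.1911 = 1.6932212e+07 s = 195.9747 days

195.9747 days


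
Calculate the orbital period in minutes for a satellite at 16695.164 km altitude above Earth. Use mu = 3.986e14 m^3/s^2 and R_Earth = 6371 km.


r = 23066.1640 km = 2.3066164e+07 m
T = 2*pi*sqrt(r^3/mu) = 2*pi*sqrt(1.2272305e+22 / 3.986e14)
T = 34863.7649 s = 581.0627 min

581.0627 minutes


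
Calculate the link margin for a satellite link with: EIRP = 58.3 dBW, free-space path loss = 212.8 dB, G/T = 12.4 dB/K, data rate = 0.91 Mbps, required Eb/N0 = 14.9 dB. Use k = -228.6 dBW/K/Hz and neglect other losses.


C/N0 = EIRP - FSPL + G/T - k = 58.3 - 212.8 + 12.4 - (-228.6)
C/N0 = 86.5000 dB-Hz
R_b = 0.91 Mbps = 910000.0000 bps -> 10*log10(R_b) = 59.5904 dB-Hz
Eb/N0 = C/N0 - 10*log10(R_b) = 86.5000 - 59.5904 = 26.9096 dB
Margin = Eb/N0 - Eb/N0_req = 26.9096 - 14.9 = 12.0096 dB (link closes)

12.0096 dB


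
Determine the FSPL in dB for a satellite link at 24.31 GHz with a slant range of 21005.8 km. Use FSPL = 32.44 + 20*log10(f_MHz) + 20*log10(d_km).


f = 24.31 GHz = 24310.0000 MHz
d = 21005.8 km
FSPL = 32.44 + 20*log10(24310.0000) + 20*log10(21005.8)
FSPL = 32.44 + 87.7157 + 86.4468
FSPL = 206.6025 dB

206.6025 dB


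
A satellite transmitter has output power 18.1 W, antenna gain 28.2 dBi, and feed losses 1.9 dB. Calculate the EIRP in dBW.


Pt = 18.1 W = 12.5768 dBW
EIRP = Pt_dBW + Gt - losses = 12.5768 + 28.2 - 1.9 = 38.8768 dBW

38.8768 dBW


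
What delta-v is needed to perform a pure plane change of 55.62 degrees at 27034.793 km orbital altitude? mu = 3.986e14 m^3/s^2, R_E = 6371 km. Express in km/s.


r = 33405.7930 km = 3.3405793e+07 m
V = sqrt(mu/r) = 3454.2817 m/s
di = 55.62 deg = 0.9707521 rad
dV = 2*V*sin(di/2) = 2*3454.2817*sin(0.4853761)
dV = 3223.1282 m/s = 3.2231 km/s

3.2231 km/s


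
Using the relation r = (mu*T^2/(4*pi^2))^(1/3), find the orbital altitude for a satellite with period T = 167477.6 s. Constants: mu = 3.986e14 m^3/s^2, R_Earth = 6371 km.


T = 167477.6 s
r = (mu*T^2/(4*pi^2))^(1/3) = (3.986e14 * 167477.6^2 / (4*pi^2))^(1/3)
r = 6.5669494e+07 m = 65669.4943 km
alt = r - R_E = 65669.4943 - 6371 = 59298.4943 km

59298.4943 km


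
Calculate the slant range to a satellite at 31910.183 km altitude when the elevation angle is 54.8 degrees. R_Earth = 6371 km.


h = 31910.183 km, el = 54.8 deg
d = -R_E*sin(el) + sqrt((R_E*sin(el))^2 + 2*R_E*h + h^2)
d = -6371.0000*sin(0.9564404) + sqrt((6371.0000*0.8171449)^2 + 2*6371.0000*31910.183 + 31910.183^2)
d = 32898.5901 km

32898.5901 km


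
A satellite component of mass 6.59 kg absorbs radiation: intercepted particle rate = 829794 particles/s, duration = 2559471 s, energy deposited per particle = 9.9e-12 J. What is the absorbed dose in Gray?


Total energy deposited = rate * time * E_per
  = 829794 * 2559471 * 9.9e-12 = 21.0260 J
Dose = E_total / mass = 21.0260 / 6.59
Dose = 3.1906 Gy

3.1906 Gy


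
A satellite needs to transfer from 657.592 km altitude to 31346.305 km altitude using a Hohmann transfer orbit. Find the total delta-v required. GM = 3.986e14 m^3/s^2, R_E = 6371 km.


r1 = 7028.5920 km = 7.028592e+06 m
r2 = 37717.3050 km = 3.7717305e+07 m
dv1 = sqrt(mu/r1)*(sqrt(2*r2/(r1+r2)) - 1) = 2247.1611 m/s
dv2 = sqrt(mu/r2)*(1 - sqrt(2*r1/(r1+r2))) = 1428.7660 m/s
total dv = |dv1| + |dv2| = 2247.1611 + 1428.7660 = 3675.9271 m/s = 3.6759 km/s

3.6759 km/s


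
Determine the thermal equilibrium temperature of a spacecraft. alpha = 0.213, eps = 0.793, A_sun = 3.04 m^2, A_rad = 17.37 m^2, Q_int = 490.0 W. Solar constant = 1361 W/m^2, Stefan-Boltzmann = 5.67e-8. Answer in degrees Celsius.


Numerator = alpha*S*A_sun + Q_int = 0.213*1361*3.04 + 490.0 = 1371.2747 W
Denominator = eps*sigma*A_rad = 0.793*5.67e-8*17.37 = 7.8100905e-07 W/K^4
T^4 = 1.7557732e+09 K^4
T = 204.6997 K = -68.4503 C

-68.4503 degrees Celsius


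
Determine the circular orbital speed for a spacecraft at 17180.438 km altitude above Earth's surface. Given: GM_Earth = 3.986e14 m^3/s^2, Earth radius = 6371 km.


r = R_E + alt = 6371.0 + 17180.438 = 23551.4380 km = 2.3551438e+07 m
v = sqrt(mu/r) = sqrt(3.986e14 / 2.3551438e+07) = 4113.9587 m/s = 4.1140 km/s

4.1140 km/s


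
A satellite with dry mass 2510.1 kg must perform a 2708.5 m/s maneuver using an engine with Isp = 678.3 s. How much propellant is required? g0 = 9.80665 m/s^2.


ve = Isp * g0 = 678.3 * 9.80665 = 6651.850695 m/s
mass ratio = exp(dv/ve) = exp(2708.5/6651.850695) = 1.50257442
m_prop = m_dry * (mr - 1) = 2510.1 * (1.50257442 - 1)
m_prop = 1261.5120 kg

1261.5120 kg


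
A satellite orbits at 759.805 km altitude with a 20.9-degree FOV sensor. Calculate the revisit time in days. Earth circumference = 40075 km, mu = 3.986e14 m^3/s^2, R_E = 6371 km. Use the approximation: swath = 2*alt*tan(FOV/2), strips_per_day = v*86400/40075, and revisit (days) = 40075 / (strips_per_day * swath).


swath = 2*759.805*tan(0.1823869) = 280.2716 km
v = sqrt(mu/r) = 7476.5177 m/s = 7.4765 km/s
strips/day = v*86400/40075 = 7.4765*86400/40075 = 16.1191
coverage/day = strips * swath = 16.1191 * 280.2716 = 4517.7138 km
revisit = 40075 / 4517.7138 = 8.8706 days

8.8706 days


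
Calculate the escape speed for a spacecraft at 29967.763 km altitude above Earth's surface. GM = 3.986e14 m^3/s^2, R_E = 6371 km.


r = 6371.0 + 29967.763 = 36338.7630 km = 3.6338763e+07 m
v_esc = sqrt(2*mu/r) = sqrt(2*3.986e14 / 3.6338763e+07)
v_esc = 4683.8025 m/s = 4.6838 km/s

4.6838 km/s


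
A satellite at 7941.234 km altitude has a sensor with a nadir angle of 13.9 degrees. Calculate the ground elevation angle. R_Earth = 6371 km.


r = R_E + alt = 14312.2340 km
Law of sines in the satellite / Earth-center / ground-point triangle:
  sin(nadir)/R_E = sin(90 + el)/r  =>  cos(el) = (r/R_E)*sin(nadir)
cos(el) = (14312.2340 / 6371.0000) * sin(13.9 deg) = 0.5396641
el = arccos(0.5396641) = 57.3392 deg
(Earth-central angle = 90 - nadir - el = 18.7608 deg)

57.3392 degrees


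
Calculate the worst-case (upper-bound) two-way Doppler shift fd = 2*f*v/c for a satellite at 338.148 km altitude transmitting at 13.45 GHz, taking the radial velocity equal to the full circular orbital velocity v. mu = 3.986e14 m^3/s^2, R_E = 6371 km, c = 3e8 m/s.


r = 6.709148e+06 m
v = sqrt(mu/r) = 7707.8803 m/s (worst-case radial velocity)
f = 13.45 GHz = 1.345e+10 Hz
fd = 2*f*v/c = 2*1.345e+10*7707.8803/3.0e+08
fd = 691139.9326 Hz

691139.9326 Hz


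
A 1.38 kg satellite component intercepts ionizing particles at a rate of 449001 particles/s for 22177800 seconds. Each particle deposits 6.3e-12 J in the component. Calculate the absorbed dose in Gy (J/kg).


Total energy deposited = rate * time * E_per
  = 449001 * 22177800 * 6.3e-12 = 62.7345 J
Dose = E_total / mass = 62.7345 / 1.38
Dose = 45.4598 Gy

45.4598 Gy


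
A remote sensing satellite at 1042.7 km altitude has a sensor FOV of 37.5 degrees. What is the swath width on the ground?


FOV = 37.5 deg = 0.6544985 rad
swath = 2 * alt * tan(FOV/2) = 2 * 1042.7 * tan(0.3272492)
swath = 2 * 1042.7 * 0.3394543
swath = 707.8979 km

707.8979 km


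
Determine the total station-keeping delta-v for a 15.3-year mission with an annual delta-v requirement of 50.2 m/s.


dV = rate * years = 50.2 * 15.3
dV = 768.0600 m/s

768.0600 m/s


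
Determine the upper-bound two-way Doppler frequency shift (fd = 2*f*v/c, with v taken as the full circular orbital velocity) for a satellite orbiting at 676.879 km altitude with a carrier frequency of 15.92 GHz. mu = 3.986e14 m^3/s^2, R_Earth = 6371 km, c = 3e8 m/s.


r = 7.047879e+06 m
v = sqrt(mu/r) = 7520.3738 m/s (worst-case radial velocity)
f = 15.92 GHz = 1.592e+10 Hz
fd = 2*f*v/c = 2*1.592e+10*7520.3738/3.0e+08
fd = 798162.3389 Hz

798162.3389 Hz


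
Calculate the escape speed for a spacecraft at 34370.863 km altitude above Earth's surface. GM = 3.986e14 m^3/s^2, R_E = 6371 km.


r = 6371.0 + 34370.863 = 40741.8630 km = 4.0741863e+07 m
v_esc = sqrt(2*mu/r) = sqrt(2*3.986e14 / 4.0741863e+07)
v_esc = 4423.4712 m/s = 4.4235 km/s

4.4235 km/s


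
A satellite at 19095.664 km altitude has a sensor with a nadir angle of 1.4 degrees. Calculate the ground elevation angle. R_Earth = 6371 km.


r = R_E + alt = 25466.6640 km
Law of sines in the satellite / Earth-center / ground-point triangle:
  sin(nadir)/R_E = sin(90 + el)/r  =>  cos(el) = (r/R_E)*sin(nadir)
cos(el) = (25466.6640 / 6371.0000) * sin(1.4 deg) = 0.09766223
el = arccos(0.09766223) = 84.3954 deg
(Earth-central angle = 90 - nadir - el = 4.2046 deg)

84.3954 degrees


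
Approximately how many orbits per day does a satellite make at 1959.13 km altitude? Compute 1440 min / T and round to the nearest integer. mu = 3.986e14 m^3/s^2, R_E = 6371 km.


r = 8.33013e+06 m
T = 2*pi*sqrt(r^3/mu) = 7566.3929 s = 126.1065 min
revs/day = 1440 / 126.1065 = 11.4189
Rounded: 11 revolutions per day

11 revolutions per day


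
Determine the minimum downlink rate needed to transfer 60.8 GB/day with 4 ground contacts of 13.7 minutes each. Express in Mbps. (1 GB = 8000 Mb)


total contact time = 4 * 13.7 * 60 = 3288.0000 s
data = 60.8 GB = 486400.0000 Mb
rate = 486400.0000 / 3288.0000 = 147.9319 Mbps

147.9319 Mbps


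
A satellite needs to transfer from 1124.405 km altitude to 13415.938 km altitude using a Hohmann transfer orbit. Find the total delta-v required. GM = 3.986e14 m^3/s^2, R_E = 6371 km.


r1 = 7495.4050 km = 7.495405e+06 m
r2 = 19786.9380 km = 1.9786938e+07 m
dv1 = sqrt(mu/r1)*(sqrt(2*r2/(r1+r2)) - 1) = 1490.4213 m/s
dv2 = sqrt(mu/r2)*(1 - sqrt(2*r1/(r1+r2))) = 1161.2872 m/s
total dv = |dv1| + |dv2| = 1490.4213 + 1161.2872 = 2651.7085 m/s = 2.6517 km/s

2.6517 km/s


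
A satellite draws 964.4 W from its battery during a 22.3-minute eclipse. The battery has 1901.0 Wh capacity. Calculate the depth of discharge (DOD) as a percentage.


E_used = P * t / 60 = 964.4 * 22.3 / 60 = 358.4353 Wh
DOD = E_used / E_total * 100 = 358.4353 / 1901.0 * 100
DOD = 18.8551 %

18.8551 %


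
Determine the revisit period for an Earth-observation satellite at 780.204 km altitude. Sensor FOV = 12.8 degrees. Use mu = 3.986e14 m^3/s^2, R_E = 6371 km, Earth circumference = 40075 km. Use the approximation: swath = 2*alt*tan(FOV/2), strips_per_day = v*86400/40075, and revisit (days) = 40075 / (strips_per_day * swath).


swath = 2*780.204*tan(0.1117011) = 175.0278 km
v = sqrt(mu/r) = 7465.8466 m/s = 7.4658 km/s
strips/day = v*86400/40075 = 7.4658*86400/40075 = 16.0960
coverage/day = strips * swath = 16.0960 * 175.0278 = 2817.2560 km
revisit = 40075 / 2817.2560 = 14.2248 days

14.2248 days


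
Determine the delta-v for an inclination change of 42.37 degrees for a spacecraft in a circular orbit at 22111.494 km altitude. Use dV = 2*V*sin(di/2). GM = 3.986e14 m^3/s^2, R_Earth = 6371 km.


r = 28482.4940 km = 2.8482494e+07 m
V = sqrt(mu/r) = 3740.9305 m/s
di = 42.37 deg = 0.739496 rad
dV = 2*V*sin(di/2) = 2*3740.9305*sin(0.369748)
dV = 2703.7985 m/s = 2.7038 km/s

2.7038 km/s


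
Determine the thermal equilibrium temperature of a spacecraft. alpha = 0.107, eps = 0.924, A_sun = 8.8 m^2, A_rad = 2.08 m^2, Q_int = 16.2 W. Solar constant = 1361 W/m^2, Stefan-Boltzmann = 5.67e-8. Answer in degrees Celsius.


Numerator = alpha*S*A_sun + Q_int = 0.107*1361*8.8 + 16.2 = 1297.7176 W
Denominator = eps*sigma*A_rad = 0.924*5.67e-8*2.08 = 1.0897286e-07 W/K^4
T^4 = 1.1908631e+10 K^4
T = 330.3433 K = 57.1933 C

57.1933 degrees Celsius


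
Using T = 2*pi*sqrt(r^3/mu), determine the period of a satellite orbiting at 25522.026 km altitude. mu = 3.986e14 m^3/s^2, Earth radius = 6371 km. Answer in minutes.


r = 31893.0260 km = 3.1893026e+07 m
T = 2*pi*sqrt(r^3/mu) = 2*pi*sqrt(3.2440473e+22 / 3.986e14)
T = 56683.2589 s = 944.7210 min

944.7210 minutes


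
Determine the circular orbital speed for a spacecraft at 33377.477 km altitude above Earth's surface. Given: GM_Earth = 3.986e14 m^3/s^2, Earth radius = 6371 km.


r = R_E + alt = 6371.0 + 33377.477 = 39748.4770 km = 3.9748477e+07 m
v = sqrt(mu/r) = sqrt(3.986e14 / 3.9748477e+07) = 3166.7108 m/s = 3.1667 km/s

3.1667 km/s


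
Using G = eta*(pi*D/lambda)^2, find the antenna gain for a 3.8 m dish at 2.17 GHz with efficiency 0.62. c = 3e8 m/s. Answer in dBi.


lambda = c/f = 3e8 / 2.17e+09 = 0.1382488 m
G = eta*(pi*D/lambda)^2 = 0.62*(pi*3.8/0.1382488)^2
G = 4623.1245 (linear)
G = 10*log10(4623.1245) = 36.6494 dBi

36.6494 dBi


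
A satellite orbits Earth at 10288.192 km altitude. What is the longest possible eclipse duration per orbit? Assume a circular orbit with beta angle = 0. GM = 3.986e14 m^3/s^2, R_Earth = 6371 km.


r = 16659.1920 km
T = 356.6489 min
Eclipse fraction = arcsin(R_E/r)/pi = arcsin(6371.0000/16659.1920)/pi
= arcsin(0.3824315)/pi = 0.1249132
Eclipse duration = 0.1249132 * 356.6489 = 44.5502 min

44.5502 minutes


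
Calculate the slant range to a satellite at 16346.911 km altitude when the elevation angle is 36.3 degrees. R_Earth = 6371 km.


h = 16346.911 km, el = 36.3 deg
d = -R_E*sin(el) + sqrt((R_E*sin(el))^2 + 2*R_E*h + h^2)
d = -6371.0000*sin(0.6335545) + sqrt((6371.0000*0.5920132)^2 + 2*6371.0000*16346.911 + 16346.911^2)
d = 18358.3469 km

18358.3469 km


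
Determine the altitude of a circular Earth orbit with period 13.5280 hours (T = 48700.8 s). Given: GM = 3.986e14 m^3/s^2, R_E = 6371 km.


T = 48700.8 s
r = (mu*T^2/(4*pi^2))^(1/3) = (3.986e14 * 48700.8^2 / (4*pi^2))^(1/3)
r = 2.8823712e+07 m = 28823.7124 km
alt = r - R_E = 28823.7124 - 6371 = 22452.7124 km

22452.7124 km


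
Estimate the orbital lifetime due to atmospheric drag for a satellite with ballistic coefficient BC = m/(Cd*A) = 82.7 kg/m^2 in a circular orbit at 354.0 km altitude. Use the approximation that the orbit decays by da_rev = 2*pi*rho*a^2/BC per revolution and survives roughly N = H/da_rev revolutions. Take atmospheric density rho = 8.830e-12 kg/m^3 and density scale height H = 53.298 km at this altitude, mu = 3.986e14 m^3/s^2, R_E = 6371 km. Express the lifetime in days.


a = R_E + alt = 6725.0000 km = 6.725e+06 m
da_rev = 2*pi*rho*a^2/BC = 2*pi*8.830e-12*(6.725e+06)^2/82.7 = 30.340284 m per revolution
N = H/da_rev = 53298.0000 m / 30.340284 m = 1756.6744 revolutions
P = 2*pi*sqrt(a^3/mu) = 5488.4493 s
lifetime = N*P = 1756.6744 * 5488.4493 = 9.6414183e+06 s = 111.5905 days

111.5905 days


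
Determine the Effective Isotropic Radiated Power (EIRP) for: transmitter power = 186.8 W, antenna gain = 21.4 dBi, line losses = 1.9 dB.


Pt = 186.8 W = 22.7138 dBW
EIRP = Pt_dBW + Gt - losses = 22.7138 + 21.4 - 1.9 = 42.2138 dBW

42.2138 dBW


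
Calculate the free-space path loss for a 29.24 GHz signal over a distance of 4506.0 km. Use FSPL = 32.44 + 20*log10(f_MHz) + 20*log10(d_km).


f = 29.24 GHz = 29240.0000 MHz
d = 4506.0 km
FSPL = 32.44 + 20*log10(29240.0000) + 20*log10(4506.0)
FSPL = 32.44 + 89.3195 + 73.0758
FSPL = 194.8354 dB

194.8354 dB


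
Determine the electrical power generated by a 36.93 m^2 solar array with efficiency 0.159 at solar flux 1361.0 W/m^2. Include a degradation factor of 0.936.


P = area * eta * S * degradation
P = 36.93 * 0.159 * 1361.0 * 0.936
P = 7480.1517 W

7480.1517 W


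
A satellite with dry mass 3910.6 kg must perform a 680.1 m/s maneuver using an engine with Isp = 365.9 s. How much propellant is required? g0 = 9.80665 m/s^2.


ve = Isp * g0 = 365.9 * 9.80665 = 3588.253235 m/s
mass ratio = exp(dv/ve) = exp(680.1/3588.253235) = 1.20868757
m_prop = m_dry * (mr - 1) = 3910.6 * (1.20868757 - 1)
m_prop = 816.0936 kg

816.0936 kg


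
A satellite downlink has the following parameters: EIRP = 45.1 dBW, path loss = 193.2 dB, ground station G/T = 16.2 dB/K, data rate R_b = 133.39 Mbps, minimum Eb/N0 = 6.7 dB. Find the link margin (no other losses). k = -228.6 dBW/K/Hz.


C/N0 = EIRP - FSPL + G/T - k = 45.1 - 193.2 + 16.2 - (-228.6)
C/N0 = 96.7000 dB-Hz
R_b = 133.39 Mbps = 1.3339e+08 bps -> 10*log10(R_b) = 81.2512 dB-Hz
Eb/N0 = C/N0 - 10*log10(R_b) = 96.7000 - 81.2512 = 15.4488 dB
Margin = Eb/N0 - Eb/N0_req = 15.4488 - 6.7 = 8.7488 dB (link closes)

8.7488 dB


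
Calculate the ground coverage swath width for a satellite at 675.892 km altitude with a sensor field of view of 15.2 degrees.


FOV = 15.2 deg = 0.26529 rad
swath = 2 * alt * tan(FOV/2) = 2 * 675.892 * tan(0.132645)
swath = 2 * 675.892 * 0.1334285
swath = 180.3665 km

180.3665 km


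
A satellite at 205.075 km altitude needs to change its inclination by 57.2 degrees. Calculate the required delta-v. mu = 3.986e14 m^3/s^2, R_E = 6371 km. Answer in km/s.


r = 6576.0750 km = 6.576075e+06 m
V = sqrt(mu/r) = 7785.4778 m/s
di = 57.2 deg = 0.9983283 rad
dV = 2*V*sin(di/2) = 2*7785.4778*sin(0.4991642)
dV = 7453.6896 m/s = 7.4537 km/s

7.4537 km/s


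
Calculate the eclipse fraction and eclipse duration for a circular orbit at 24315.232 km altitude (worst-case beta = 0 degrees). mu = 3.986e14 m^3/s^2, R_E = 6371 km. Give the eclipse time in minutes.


r = 30686.2320 km
T = 891.6108 min
Eclipse fraction = arcsin(R_E/r)/pi = arcsin(6371.0000/30686.2320)/pi
= arcsin(0.2076175)/pi = 0.06657095
Eclipse duration = 0.06657095 * 891.6108 = 59.3554 min

59.3554 minutes


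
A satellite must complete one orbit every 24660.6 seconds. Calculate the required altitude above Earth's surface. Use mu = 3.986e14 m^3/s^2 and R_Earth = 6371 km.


T = 24660.6 s
r = (mu*T^2/(4*pi^2))^(1/3) = (3.986e14 * 24660.6^2 / (4*pi^2))^(1/3)
r = 1.8311684e+07 m = 18311.6837 km
alt = r - R_E = 18311.6837 - 6371 = 11940.6837 km

11940.6837 km


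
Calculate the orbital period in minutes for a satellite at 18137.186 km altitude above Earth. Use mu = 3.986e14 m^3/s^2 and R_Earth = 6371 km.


r = 24508.1860 km = 2.4508186e+07 m
T = 2*pi*sqrt(r^3/mu) = 2*pi*sqrt(1.4720871e+22 / 3.986e14)
T = 38183.6968 s = 636.3949 min

636.3949 minutes


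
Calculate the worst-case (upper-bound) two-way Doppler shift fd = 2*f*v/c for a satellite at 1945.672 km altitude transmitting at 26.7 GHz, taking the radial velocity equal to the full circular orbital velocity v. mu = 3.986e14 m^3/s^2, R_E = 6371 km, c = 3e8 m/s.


r = 8.316672e+06 m
v = sqrt(mu/r) = 6922.9925 m/s (worst-case radial velocity)
f = 26.7 GHz = 2.67e+10 Hz
fd = 2*f*v/c = 2*2.67e+10*6922.9925/3.0e+08
fd = 1.2322927e+06 Hz

1.2323e+06 Hz


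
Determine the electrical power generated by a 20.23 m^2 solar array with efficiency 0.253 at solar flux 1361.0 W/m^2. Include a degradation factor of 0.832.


P = area * eta * S * degradation
P = 20.23 * 0.253 * 1361.0 * 0.832
P = 5795.5927 W

5795.5927 W


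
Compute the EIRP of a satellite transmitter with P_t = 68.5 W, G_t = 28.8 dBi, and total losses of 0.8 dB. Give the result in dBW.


Pt = 68.5 W = 18.3569 dBW
EIRP = Pt_dBW + Gt - losses = 18.3569 + 28.8 - 0.8 = 46.3569 dBW

46.3569 dBW


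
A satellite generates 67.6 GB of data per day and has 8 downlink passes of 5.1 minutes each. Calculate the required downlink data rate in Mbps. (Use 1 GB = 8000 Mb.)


total contact time = 8 * 5.1 * 60 = 2448.0000 s
data = 67.6 GB = 540800.0000 Mb
rate = 540800.0000 / 2448.0000 = 220.9150 Mbps

220.9150 Mbps


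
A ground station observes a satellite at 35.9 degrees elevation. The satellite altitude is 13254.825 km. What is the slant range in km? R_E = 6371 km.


h = 13254.825 km, el = 35.9 deg
d = -R_E*sin(el) + sqrt((R_E*sin(el))^2 + 2*R_E*h + h^2)
d = -6371.0000*sin(0.6265732) + sqrt((6371.0000*0.5863724)^2 + 2*6371.0000*13254.825 + 13254.825^2)
d = 15199.3585 km

15199.3585 km


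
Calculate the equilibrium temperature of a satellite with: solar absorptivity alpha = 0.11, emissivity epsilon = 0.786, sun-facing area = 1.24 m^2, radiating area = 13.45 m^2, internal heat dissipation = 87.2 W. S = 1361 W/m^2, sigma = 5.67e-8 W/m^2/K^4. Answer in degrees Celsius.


Numerator = alpha*S*A_sun + Q_int = 0.11*1361*1.24 + 87.2 = 272.8404 W
Denominator = eps*sigma*A_rad = 0.786*5.67e-8*13.45 = 5.9941539e-07 W/K^4
T^4 = 4.551775e+08 K^4
T = 146.0647 K = -127.0853 C

-127.0853 degrees Celsius


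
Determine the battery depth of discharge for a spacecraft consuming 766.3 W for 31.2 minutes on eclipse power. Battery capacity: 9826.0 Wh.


E_used = P * t / 60 = 766.3 * 31.2 / 60 = 398.4760 Wh
DOD = E_used / E_total * 100 = 398.4760 / 9826.0 * 100
DOD = 4.0553 %

4.0553 %


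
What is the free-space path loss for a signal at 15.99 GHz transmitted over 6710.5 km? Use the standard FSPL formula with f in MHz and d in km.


f = 15.99 GHz = 15990.0000 MHz
d = 6710.5 km
FSPL = 32.44 + 20*log10(15990.0000) + 20*log10(6710.5)
FSPL = 32.44 + 84.0770 + 76.5351
FSPL = 193.0521 dB

193.0521 dB


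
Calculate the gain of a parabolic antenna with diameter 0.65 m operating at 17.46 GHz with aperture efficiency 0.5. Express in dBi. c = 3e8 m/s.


lambda = c/f = 3e8 / 1.746e+10 = 0.01718213 m
G = eta*(pi*D/lambda)^2 = 0.5*(pi*0.65/0.01718213)^2
G = 7062.2393 (linear)
G = 10*log10(7062.2393) = 38.4894 dBi

38.4894 dBi


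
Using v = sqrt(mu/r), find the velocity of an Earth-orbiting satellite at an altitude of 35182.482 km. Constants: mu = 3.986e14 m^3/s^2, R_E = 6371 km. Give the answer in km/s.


r = R_E + alt = 6371.0 + 35182.482 = 41553.4820 km = 4.1553482e+07 m
v = sqrt(mu/r) = sqrt(3.986e14 / 4.1553482e+07) = 3097.1692 m/s = 3.0972 km/s

3.0972 km/s


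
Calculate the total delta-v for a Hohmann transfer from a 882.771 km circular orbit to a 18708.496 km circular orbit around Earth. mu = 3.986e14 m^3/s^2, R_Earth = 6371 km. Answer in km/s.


r1 = 7253.7710 km = 7.253771e+06 m
r2 = 25079.4960 km = 2.5079496e+07 m
dv1 = sqrt(mu/r1)*(sqrt(2*r2/(r1+r2)) - 1) = 1819.9859 m/s
dv2 = sqrt(mu/r2)*(1 - sqrt(2*r1/(r1+r2))) = 1316.2294 m/s
total dv = |dv1| + |dv2| = 1819.9859 + 1316.2294 = 3136.2153 m/s = 3.1362 km/s

3.1362 km/s


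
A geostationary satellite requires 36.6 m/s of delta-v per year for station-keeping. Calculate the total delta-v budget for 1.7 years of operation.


dV = rate * years = 36.6 * 1.7
dV = 62.2200 m/s

62.2200 m/s


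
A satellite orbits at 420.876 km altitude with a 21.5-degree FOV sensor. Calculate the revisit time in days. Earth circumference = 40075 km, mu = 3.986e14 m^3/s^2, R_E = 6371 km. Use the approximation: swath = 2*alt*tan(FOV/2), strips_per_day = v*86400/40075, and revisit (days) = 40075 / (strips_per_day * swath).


swath = 2*420.876*tan(0.1876229) = 159.8116 km
v = sqrt(mu/r) = 7660.7938 m/s = 7.6608 km/s
strips/day = v*86400/40075 = 7.6608*86400/40075 = 16.5163
coverage/day = strips * swath = 16.5163 * 159.8116 = 2639.5039 km
revisit = 40075 / 2639.5039 = 15.1828 days

15.1828 days


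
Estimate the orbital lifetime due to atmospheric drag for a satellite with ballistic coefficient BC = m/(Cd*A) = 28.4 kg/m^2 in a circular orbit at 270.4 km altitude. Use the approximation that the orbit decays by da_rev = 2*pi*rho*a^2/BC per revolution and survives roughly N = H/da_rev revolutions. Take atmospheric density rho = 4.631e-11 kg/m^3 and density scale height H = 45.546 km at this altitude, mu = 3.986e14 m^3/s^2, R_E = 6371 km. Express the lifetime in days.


a = R_E + alt = 6641.4000 km = 6.6414e+06 m
da_rev = 2*pi*rho*a^2/BC = 2*pi*4.631e-11*(6.6414e+06)^2/28.4 = 451.913781 m per revolution
N = H/da_rev = 45546.0000 m / 451.913781 m = 100.7847 revolutions
P = 2*pi*sqrt(a^3/mu) = 5386.4258 s
lifetime = N*P = 100.7847 * 5386.4258 = 542869.3655 s = 6.2832 days

6.2832 days


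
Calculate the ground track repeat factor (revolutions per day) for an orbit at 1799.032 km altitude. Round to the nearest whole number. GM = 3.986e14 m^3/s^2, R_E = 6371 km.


r = 8.170032e+06 m
T = 2*pi*sqrt(r^3/mu) = 7349.3149 s = 122.4886 min
revs/day = 1440 / 122.4886 = 11.7562
Rounded: 12 revolutions per day

12 revolutions per day


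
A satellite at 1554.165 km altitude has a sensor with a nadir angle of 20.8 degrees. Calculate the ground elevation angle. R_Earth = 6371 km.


r = R_E + alt = 7925.1650 km
Law of sines in the satellite / Earth-center / ground-point triangle:
  sin(nadir)/R_E = sin(90 + el)/r  =>  cos(el) = (r/R_E)*sin(nadir)
cos(el) = (7925.1650 / 6371.0000) * sin(20.8 deg) = 0.4417331
el = arccos(0.4417331) = 63.7855 deg
(Earth-central angle = 90 - nadir - el = 5.4145 deg)

63.7855 degrees


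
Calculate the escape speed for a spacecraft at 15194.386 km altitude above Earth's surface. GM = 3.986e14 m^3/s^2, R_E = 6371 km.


r = 6371.0 + 15194.386 = 21565.3860 km = 2.1565386e+07 m
v_esc = sqrt(2*mu/r) = sqrt(2*3.986e14 / 2.1565386e+07)
v_esc = 6080.0203 m/s = 6.0800 km/s

6.0800 km/s


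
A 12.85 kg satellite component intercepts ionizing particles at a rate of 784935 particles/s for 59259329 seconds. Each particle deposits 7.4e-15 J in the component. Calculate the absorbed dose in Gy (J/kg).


Total energy deposited = rate * time * E_per
  = 784935 * 59259329 * 7.4e-15 = 0.3442089 J
Dose = E_total / mass = 0.3442089 / 12.85
Dose = 0.02678669 Gy

0.0268 Gy


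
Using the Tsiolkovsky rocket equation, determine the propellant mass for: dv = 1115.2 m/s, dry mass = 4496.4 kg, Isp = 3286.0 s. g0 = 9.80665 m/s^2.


ve = Isp * g0 = 3286.0 * 9.80665 = 32224.651900 m/s
mass ratio = exp(dv/ve) = exp(1115.2/32224.651900) = 1.03521284
m_prop = m_dry * (mr - 1) = 4496.4 * (1.03521284 - 1)
m_prop = 158.3310 kg

158.3310 kg


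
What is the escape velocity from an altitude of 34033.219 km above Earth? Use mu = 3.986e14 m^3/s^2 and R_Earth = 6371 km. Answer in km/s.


r = 6371.0 + 34033.219 = 40404.2190 km = 4.0404219e+07 m
v_esc = sqrt(2*mu/r) = sqrt(2*3.986e14 / 4.0404219e+07)
v_esc = 4441.9154 m/s = 4.4419 km/s

4.4419 km/s


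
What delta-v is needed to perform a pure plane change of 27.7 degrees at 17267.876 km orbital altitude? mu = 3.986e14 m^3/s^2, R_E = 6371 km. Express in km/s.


r = 23638.8760 km = 2.3638876e+07 m
V = sqrt(mu/r) = 4106.3431 m/s
di = 27.7 deg = 0.4834562 rad
dV = 2*V*sin(di/2) = 2*4106.3431*sin(0.2417281)
dV = 1965.9597 m/s = 1.9660 km/s

1.9660 km/s


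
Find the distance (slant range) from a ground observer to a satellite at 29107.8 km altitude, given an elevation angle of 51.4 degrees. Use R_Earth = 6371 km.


h = 29107.8 km, el = 51.4 deg
d = -R_E*sin(el) + sqrt((R_E*sin(el))^2 + 2*R_E*h + h^2)
d = -6371.0000*sin(0.8970992) + sqrt((6371.0000*0.7815205)^2 + 2*6371.0000*29107.8 + 29107.8^2)
d = 30276.3825 km

30276.3825 km


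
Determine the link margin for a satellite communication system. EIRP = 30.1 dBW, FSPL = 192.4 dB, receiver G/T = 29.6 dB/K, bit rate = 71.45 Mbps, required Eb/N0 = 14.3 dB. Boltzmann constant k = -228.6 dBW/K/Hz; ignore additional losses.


C/N0 = EIRP - FSPL + G/T - k = 30.1 - 192.4 + 29.6 - (-228.6)
C/N0 = 95.9000 dB-Hz
R_b = 71.45 Mbps = 7.145e+07 bps -> 10*log10(R_b) = 78.5400 dB-Hz
Eb/N0 = C/N0 - 10*log10(R_b) = 95.9000 - 78.5400 = 17.3600 dB
Margin = Eb/N0 - Eb/N0_req = 17.3600 - 14.3 = 3.0600 dB (link closes)

3.0600 dB


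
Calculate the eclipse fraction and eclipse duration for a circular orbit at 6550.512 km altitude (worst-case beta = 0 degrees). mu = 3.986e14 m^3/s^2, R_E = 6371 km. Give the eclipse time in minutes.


r = 12921.5120 km
T = 243.6296 min
Eclipse fraction = arcsin(R_E/r)/pi = arcsin(6371.0000/12921.5120)/pi
= arcsin(0.4930538)/pi = 0.1641194
Eclipse duration = 0.1641194 * 243.6296 = 39.9843 min

39.9843 minutes


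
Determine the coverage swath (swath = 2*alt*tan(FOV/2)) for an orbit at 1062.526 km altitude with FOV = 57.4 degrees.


FOV = 57.4 deg = 1.0018 rad
swath = 2 * alt * tan(FOV/2) = 2 * 1062.526 * tan(0.5009095)
swath = 2 * 1062.526 * 0.547484
swath = 1163.4320 km

1163.4320 km


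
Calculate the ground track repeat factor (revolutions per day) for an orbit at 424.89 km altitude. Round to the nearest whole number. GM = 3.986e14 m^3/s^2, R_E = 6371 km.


r = 6.79589e+06 m
T = 2*pi*sqrt(r^3/mu) = 5575.4604 s = 92.9243 min
revs/day = 1440 / 92.9243 = 15.4965
Rounded: 15 revolutions per day

15 revolutions per day
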